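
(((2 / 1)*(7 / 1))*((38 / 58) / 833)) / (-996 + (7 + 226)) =-38 / 2633113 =-0.00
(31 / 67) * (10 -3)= 217 / 67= 3.24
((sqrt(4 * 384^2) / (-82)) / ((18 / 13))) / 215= -832 / 26445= -0.03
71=71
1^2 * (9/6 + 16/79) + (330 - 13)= 318.70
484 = 484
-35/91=-5/13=-0.38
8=8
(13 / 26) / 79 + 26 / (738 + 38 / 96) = 232627 / 5599994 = 0.04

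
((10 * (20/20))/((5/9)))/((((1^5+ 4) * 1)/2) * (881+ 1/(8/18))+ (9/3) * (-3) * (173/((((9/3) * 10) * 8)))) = 1440/176131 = 0.01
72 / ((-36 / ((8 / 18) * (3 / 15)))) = -8 / 45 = -0.18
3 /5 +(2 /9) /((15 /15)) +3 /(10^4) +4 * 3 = 1154027 /90000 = 12.82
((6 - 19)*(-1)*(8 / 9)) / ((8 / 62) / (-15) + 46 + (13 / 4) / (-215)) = 2772640 / 11031549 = 0.25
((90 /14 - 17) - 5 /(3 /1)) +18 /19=-4505 /399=-11.29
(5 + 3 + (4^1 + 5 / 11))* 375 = 51375 / 11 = 4670.45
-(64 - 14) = -50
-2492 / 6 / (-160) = 623 / 240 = 2.60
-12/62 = -6/31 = -0.19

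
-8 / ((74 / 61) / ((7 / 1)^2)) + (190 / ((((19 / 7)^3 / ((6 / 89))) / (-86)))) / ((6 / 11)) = -504191184 / 1188773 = -424.13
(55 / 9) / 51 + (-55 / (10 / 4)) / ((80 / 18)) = -44341 / 9180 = -4.83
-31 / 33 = -0.94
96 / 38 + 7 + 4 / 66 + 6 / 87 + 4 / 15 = 300703 / 30305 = 9.92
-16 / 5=-3.20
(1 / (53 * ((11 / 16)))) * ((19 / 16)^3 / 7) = 6859 / 1044736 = 0.01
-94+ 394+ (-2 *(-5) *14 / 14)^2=400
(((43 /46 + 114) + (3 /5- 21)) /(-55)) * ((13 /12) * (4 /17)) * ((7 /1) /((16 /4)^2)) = -116389 /607200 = -0.19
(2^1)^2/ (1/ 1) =4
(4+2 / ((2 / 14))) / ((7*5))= 18 / 35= 0.51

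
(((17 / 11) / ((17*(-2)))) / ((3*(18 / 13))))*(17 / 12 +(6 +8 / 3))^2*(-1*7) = 7.79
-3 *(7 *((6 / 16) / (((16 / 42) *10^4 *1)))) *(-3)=3969 / 640000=0.01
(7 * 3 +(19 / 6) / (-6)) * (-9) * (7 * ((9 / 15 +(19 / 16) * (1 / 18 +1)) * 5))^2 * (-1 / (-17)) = -15132538729 / 331776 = -45610.71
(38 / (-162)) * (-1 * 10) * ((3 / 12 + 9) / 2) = 3515 / 324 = 10.85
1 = 1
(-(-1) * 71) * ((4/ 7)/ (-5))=-284/ 35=-8.11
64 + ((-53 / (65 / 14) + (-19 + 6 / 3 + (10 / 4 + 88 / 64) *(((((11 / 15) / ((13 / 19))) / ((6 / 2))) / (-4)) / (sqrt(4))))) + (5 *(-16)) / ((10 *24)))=1313329 / 37440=35.08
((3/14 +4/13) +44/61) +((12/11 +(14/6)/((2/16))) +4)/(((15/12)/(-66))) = -69562729/55510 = -1253.16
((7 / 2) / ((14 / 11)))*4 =11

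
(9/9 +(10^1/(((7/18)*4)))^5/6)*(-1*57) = -3507950373/33614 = -104359.80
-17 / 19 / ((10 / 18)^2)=-1377 / 475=-2.90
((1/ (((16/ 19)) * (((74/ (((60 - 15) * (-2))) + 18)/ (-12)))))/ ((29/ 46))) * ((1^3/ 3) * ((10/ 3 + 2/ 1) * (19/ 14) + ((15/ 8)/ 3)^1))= -8659155/ 2510704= -3.45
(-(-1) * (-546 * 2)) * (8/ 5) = -8736/ 5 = -1747.20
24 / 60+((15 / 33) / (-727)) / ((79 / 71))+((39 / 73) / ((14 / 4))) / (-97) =62294824247 / 156572983105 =0.40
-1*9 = -9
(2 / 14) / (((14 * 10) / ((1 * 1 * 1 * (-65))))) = -13 / 196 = -0.07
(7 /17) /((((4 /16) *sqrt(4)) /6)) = 84 /17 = 4.94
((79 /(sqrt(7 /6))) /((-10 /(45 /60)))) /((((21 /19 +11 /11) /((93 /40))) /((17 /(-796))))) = 7119243 * sqrt(42) /356608000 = 0.13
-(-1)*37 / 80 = 37 / 80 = 0.46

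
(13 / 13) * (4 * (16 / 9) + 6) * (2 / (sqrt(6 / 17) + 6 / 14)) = -28084 / 423 + 11564 * sqrt(102) / 1269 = 25.64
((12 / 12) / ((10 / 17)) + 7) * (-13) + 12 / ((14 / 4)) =-7677 / 70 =-109.67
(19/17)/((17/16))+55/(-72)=5993/20808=0.29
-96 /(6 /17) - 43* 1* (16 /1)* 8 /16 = -616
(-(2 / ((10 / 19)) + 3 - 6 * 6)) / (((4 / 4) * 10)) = 73 / 25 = 2.92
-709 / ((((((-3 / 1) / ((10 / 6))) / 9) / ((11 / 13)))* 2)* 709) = 55 / 26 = 2.12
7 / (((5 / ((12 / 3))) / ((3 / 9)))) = 28 / 15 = 1.87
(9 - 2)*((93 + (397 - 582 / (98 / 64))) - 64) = 2250 / 7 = 321.43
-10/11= -0.91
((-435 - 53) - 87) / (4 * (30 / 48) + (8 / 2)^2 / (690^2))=-136878750 / 595133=-230.00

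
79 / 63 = 1.25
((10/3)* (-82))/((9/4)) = -3280/27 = -121.48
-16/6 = -8/3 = -2.67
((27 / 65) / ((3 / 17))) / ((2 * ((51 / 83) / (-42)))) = -80.45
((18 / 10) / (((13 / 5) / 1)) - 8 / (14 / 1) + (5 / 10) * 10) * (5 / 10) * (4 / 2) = 5.12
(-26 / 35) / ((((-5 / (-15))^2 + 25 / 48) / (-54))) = 15552 / 245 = 63.48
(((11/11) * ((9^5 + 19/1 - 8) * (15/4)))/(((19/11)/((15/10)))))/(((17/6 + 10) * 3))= 4995.68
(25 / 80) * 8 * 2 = 5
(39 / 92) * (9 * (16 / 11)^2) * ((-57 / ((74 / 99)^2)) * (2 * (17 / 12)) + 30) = -7966753704 / 3809927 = -2091.05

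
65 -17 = 48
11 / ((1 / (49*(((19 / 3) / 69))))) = 10241 / 207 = 49.47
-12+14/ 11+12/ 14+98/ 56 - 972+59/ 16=-1202965/ 1232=-976.43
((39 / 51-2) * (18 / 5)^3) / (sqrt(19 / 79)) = -122472 * sqrt(1501) / 40375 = -117.52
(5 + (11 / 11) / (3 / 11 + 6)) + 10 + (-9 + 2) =563 / 69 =8.16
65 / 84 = 0.77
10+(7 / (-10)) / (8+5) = 1293 / 130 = 9.95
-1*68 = -68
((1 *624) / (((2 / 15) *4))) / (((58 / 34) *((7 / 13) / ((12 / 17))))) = 182520 / 203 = 899.11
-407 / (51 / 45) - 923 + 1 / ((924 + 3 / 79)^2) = -1282.12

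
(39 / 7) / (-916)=-39 / 6412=-0.01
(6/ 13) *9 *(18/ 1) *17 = 16524/ 13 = 1271.08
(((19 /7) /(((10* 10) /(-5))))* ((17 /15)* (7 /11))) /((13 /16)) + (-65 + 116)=50.88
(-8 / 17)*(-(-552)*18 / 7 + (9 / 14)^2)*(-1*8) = 4452624 / 833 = 5345.29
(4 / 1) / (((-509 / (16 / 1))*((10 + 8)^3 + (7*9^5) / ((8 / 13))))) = -512 / 2758838535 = -0.00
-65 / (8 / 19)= -154.38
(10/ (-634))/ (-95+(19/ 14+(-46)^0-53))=70/ 646363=0.00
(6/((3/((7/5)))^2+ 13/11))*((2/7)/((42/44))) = 121/389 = 0.31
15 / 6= 5 / 2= 2.50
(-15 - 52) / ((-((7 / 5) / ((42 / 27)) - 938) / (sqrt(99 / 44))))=-1005 / 9371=-0.11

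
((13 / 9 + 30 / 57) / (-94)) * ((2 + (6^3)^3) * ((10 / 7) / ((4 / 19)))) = -8490460565 / 5922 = -1433715.06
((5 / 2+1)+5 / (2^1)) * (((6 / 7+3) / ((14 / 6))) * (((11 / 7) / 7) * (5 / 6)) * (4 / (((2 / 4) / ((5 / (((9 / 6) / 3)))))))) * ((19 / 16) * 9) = 3809025 / 2401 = 1586.43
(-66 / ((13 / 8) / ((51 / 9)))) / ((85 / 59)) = -10384 / 65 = -159.75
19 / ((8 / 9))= 171 / 8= 21.38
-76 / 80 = -19 / 20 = -0.95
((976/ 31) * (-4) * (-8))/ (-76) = -7808/ 589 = -13.26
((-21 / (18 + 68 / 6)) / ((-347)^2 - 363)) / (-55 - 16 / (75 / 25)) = 189 / 1912092688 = 0.00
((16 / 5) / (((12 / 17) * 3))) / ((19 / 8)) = 544 / 855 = 0.64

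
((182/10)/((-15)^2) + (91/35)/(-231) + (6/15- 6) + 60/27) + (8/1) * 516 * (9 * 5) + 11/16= 257459727787/1386000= 185757.38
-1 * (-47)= 47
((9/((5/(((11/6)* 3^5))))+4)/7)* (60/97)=48354/679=71.21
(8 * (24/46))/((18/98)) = 1568/69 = 22.72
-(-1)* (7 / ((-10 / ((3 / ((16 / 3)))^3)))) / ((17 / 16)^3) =-5103 / 49130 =-0.10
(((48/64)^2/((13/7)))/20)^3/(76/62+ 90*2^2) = 7751457/806158532608000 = 0.00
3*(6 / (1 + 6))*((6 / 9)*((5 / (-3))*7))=-20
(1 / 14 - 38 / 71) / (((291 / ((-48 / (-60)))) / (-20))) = 3688 / 144627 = 0.03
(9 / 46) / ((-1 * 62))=-9 / 2852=-0.00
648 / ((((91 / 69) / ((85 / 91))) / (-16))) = -7343.11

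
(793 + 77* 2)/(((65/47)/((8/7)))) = 356072/455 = 782.58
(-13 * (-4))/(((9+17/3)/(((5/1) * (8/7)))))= 1560/77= 20.26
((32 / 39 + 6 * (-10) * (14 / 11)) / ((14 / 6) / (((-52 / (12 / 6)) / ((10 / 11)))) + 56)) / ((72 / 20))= -81020 / 215901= -0.38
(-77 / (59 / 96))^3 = -403911180288 / 205379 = -1966662.51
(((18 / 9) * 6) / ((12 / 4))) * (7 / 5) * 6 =168 / 5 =33.60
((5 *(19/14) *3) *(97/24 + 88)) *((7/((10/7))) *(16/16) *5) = 1468985/32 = 45905.78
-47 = -47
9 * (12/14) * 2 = 108/7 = 15.43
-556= -556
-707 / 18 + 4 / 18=-703 / 18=-39.06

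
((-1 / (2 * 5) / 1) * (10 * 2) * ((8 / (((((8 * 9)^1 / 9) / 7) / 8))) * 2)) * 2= -448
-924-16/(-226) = -104404/113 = -923.93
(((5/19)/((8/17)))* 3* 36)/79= 2295/3002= 0.76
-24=-24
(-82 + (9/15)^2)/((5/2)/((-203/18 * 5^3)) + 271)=-0.30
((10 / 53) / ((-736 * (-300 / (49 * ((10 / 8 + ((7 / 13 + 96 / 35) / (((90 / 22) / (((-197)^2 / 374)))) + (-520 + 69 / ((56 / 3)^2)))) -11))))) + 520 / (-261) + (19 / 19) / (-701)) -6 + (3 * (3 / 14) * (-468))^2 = 335756174683651873260673 / 3709725713680896000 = 90507.01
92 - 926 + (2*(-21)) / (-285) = -79216 / 95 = -833.85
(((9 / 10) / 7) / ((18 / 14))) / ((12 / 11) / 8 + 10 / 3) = 33 / 1145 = 0.03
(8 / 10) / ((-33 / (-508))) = 2032 / 165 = 12.32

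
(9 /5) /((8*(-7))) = -9 /280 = -0.03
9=9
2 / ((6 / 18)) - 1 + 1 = 6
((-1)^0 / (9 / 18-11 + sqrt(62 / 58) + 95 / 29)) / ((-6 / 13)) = 754 * sqrt(899) / 515895 + 157963 / 515895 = 0.35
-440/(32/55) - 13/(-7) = -21123/28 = -754.39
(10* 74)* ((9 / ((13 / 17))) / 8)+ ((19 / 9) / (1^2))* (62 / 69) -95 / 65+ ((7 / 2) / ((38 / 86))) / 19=3175205504 / 2914353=1089.51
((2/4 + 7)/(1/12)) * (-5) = -450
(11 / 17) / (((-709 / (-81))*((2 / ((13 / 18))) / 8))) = 2574 / 12053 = 0.21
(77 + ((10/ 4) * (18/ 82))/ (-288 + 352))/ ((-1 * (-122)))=0.63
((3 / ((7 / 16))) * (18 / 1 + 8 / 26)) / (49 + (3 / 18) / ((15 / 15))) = 9792 / 3835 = 2.55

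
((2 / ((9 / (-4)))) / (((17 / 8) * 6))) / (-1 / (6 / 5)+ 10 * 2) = -64 / 17595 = -0.00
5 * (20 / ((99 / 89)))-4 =8504 / 99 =85.90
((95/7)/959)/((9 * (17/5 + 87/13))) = 6175/39633552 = 0.00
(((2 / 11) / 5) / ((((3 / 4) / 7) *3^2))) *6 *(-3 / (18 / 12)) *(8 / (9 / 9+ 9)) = -896 / 2475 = -0.36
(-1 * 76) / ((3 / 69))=-1748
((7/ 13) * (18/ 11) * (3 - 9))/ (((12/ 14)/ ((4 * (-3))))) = 10584/ 143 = 74.01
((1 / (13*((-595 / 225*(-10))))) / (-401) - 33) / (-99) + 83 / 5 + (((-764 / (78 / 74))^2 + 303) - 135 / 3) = 525639.71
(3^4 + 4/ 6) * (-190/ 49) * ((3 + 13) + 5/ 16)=-41325/ 8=-5165.62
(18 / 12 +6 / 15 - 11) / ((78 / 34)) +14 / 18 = -287 / 90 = -3.19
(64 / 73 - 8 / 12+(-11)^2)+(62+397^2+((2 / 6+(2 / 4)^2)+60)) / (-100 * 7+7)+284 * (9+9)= 434105927 / 86724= 5005.60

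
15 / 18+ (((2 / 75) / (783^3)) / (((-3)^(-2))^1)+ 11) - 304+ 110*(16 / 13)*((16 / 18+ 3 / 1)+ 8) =137024119340377 / 104010548850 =1317.41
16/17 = 0.94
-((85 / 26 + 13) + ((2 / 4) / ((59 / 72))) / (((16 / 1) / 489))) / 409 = -107127 / 1254812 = -0.09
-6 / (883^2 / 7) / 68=-21 / 26509426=-0.00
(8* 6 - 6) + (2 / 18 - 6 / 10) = 1868 / 45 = 41.51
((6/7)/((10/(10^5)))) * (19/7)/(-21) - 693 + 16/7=-616915/343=-1798.59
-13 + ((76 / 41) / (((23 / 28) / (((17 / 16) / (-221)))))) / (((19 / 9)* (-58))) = -9243223 / 711022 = -13.00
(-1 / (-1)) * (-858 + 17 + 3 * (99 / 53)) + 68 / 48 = -530411 / 636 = -833.98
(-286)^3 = -23393656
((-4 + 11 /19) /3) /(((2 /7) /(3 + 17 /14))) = -3835 /228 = -16.82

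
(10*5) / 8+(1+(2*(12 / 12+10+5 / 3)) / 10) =587 / 60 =9.78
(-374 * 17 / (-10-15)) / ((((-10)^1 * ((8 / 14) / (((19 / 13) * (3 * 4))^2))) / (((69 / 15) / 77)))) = -86384412 / 105625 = -817.84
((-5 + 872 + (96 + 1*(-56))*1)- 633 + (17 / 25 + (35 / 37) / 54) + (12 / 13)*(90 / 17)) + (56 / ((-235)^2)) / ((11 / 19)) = 74994914811851 / 268235446050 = 279.59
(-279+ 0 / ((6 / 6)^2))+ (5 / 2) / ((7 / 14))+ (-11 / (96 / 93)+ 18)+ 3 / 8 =-8521 / 32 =-266.28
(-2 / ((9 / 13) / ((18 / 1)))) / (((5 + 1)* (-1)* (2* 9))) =13 / 27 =0.48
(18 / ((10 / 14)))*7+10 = 932 / 5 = 186.40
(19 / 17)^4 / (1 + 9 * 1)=130321 / 835210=0.16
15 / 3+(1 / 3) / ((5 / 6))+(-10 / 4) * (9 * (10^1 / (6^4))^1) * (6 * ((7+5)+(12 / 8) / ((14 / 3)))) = -8327 / 1120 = -7.43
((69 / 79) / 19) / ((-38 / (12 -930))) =31671 / 28519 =1.11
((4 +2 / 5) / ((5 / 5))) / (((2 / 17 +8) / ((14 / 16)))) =0.47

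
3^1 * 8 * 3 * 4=288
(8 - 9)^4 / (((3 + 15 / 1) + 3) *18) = 1 / 378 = 0.00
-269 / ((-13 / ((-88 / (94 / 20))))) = -236720 / 611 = -387.43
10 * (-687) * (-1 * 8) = 54960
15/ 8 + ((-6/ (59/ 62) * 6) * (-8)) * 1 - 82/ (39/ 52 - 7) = 3748141/ 11800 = 317.64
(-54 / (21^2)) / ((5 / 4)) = -24 / 245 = -0.10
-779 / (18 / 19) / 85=-14801 / 1530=-9.67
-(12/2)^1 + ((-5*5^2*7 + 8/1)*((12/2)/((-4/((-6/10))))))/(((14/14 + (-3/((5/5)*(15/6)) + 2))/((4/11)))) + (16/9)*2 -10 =-16838/99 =-170.08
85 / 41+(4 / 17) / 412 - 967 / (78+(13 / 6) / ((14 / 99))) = -1554800128 / 187589883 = -8.29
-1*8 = -8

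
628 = 628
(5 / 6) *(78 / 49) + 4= 261 / 49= 5.33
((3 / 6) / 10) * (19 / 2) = 0.48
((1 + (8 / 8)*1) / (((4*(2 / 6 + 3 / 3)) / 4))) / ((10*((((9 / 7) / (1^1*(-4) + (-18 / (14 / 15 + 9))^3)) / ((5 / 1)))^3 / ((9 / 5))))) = -15643.63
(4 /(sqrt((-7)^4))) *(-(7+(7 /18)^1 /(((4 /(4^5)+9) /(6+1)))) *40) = -23.84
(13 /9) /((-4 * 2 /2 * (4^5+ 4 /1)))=-13 /37008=-0.00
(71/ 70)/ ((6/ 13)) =923/ 420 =2.20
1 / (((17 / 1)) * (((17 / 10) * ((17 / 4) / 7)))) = 280 / 4913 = 0.06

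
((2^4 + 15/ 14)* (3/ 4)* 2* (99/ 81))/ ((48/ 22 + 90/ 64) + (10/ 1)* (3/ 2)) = 231352/ 137403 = 1.68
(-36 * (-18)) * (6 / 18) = 216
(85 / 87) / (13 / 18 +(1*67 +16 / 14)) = 3570 / 251633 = 0.01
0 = 0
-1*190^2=-36100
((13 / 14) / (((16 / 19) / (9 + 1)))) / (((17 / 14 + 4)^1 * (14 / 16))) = 1235 / 511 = 2.42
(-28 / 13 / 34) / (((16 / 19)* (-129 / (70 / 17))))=4655 / 1938612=0.00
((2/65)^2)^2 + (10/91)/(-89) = -13721282/11120939375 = -0.00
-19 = -19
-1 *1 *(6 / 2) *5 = -15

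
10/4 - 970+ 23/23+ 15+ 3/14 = -6659/7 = -951.29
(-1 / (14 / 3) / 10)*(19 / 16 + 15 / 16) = -51 / 1120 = -0.05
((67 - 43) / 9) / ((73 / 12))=32 / 73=0.44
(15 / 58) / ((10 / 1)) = 3 / 116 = 0.03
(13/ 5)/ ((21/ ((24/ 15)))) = 104/ 525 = 0.20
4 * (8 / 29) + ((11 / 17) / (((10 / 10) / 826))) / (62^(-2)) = 1012871480 / 493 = 2054506.04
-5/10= -1/2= -0.50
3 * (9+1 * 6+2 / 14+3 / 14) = 645 / 14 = 46.07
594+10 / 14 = 4163 / 7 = 594.71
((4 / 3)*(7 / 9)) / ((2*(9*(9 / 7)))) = 98 / 2187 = 0.04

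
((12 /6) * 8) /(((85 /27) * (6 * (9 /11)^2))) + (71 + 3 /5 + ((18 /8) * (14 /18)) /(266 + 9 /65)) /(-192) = 3023333999 /3387836160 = 0.89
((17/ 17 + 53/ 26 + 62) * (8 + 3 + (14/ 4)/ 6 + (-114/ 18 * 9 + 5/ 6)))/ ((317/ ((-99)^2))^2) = -28967893376895/ 10450856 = -2771820.16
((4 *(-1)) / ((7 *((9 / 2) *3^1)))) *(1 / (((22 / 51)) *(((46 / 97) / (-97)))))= 319906 / 15939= 20.07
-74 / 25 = -2.96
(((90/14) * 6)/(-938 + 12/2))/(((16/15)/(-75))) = 151875/52192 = 2.91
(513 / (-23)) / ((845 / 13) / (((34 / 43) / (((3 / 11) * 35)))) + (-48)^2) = -63954 / 8856311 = -0.01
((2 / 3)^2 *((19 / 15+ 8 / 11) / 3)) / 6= 658 / 13365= 0.05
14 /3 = 4.67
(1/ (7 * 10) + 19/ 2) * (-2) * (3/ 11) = -1998/ 385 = -5.19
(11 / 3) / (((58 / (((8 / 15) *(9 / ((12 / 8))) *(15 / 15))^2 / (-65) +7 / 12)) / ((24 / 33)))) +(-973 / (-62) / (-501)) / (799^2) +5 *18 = 252366996154394687 / 2803467926990250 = 90.02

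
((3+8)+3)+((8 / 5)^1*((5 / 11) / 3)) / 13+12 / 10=32644 / 2145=15.22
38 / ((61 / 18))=684 / 61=11.21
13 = 13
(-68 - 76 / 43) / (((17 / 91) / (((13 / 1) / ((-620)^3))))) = 3549 / 174217768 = 0.00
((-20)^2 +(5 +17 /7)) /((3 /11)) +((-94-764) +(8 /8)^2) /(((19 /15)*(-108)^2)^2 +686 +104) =171199893977923 /114598934814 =1493.90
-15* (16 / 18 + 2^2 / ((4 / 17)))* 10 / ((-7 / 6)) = 2300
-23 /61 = -0.38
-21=-21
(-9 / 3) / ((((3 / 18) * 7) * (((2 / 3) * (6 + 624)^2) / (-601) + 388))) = 5409 / 109942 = 0.05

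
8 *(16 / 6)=64 / 3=21.33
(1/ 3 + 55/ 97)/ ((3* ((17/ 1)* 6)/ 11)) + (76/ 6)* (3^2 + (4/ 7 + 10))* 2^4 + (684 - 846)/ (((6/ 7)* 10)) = 12303156301/ 3116610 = 3947.61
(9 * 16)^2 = 20736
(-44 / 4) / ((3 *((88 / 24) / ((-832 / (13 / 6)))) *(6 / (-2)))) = -128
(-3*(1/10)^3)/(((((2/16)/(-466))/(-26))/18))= -654264/125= -5234.11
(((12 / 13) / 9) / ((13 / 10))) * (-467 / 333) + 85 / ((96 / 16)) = 14.06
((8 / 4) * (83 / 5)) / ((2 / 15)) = 249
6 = 6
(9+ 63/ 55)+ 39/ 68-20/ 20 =36349/ 3740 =9.72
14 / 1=14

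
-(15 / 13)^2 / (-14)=225 / 2366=0.10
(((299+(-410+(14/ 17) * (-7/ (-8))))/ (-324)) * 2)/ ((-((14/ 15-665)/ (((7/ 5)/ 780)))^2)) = -7499/ 1507927367606400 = -0.00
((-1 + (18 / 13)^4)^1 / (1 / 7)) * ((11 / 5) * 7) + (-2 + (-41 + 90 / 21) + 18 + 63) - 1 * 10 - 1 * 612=-58237779 / 199927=-291.30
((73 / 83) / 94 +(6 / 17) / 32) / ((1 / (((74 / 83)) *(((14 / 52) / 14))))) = 800347 / 2289793376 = 0.00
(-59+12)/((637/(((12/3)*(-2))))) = 376/637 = 0.59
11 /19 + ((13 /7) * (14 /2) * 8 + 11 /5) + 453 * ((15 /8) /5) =210257 /760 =276.65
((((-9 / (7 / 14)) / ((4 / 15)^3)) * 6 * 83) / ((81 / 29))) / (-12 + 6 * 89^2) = -902625 / 253408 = -3.56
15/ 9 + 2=11/ 3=3.67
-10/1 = -10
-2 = -2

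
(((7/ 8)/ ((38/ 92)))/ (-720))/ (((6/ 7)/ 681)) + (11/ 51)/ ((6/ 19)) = -3078373/ 1860480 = -1.65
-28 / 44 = -7 / 11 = -0.64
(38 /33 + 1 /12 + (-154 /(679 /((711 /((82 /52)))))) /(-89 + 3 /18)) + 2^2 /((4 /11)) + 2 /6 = 98429497 /7174508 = 13.72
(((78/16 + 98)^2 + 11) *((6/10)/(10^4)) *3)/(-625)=-6102297/2000000000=-0.00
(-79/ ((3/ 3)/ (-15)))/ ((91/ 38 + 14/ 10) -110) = -225150/ 20179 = -11.16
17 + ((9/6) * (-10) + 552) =554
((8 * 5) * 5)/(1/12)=2400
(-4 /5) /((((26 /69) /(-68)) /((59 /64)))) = 69207 /520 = 133.09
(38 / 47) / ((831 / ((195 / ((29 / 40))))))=98800 / 377551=0.26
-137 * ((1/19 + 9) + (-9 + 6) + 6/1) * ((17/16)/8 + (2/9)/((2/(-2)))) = 147.63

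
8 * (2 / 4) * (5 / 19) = 20 / 19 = 1.05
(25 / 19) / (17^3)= 25 / 93347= 0.00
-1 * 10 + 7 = -3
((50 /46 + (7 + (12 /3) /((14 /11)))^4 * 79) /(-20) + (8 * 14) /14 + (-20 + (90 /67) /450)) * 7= -1547242209941 /5285630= -292726.17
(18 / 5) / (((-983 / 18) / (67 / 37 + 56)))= -693036 / 181855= -3.81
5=5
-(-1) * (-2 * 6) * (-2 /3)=8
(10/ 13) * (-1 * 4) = -40/ 13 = -3.08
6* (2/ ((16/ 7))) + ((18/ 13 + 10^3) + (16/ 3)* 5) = 161195/ 156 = 1033.30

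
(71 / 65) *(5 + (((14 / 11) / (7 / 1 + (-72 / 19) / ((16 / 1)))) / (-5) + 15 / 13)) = 79795764 / 11944075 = 6.68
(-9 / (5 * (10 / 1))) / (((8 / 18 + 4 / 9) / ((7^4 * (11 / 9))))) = -237699 / 400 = -594.25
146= 146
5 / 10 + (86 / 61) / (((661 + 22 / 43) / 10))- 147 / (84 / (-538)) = 326908714 / 347029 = 942.02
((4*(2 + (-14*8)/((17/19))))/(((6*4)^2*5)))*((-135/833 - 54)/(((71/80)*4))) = 5248611/2010862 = 2.61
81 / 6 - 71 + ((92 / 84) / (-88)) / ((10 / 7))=-151823 / 2640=-57.51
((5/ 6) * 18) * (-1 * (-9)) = 135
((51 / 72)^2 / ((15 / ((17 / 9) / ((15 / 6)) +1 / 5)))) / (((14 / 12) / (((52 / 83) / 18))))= 161551 / 169419600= 0.00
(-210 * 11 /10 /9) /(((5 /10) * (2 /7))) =-539 /3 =-179.67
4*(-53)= -212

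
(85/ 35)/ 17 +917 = 6420/ 7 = 917.14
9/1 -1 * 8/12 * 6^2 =-15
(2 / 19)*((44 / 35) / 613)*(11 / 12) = 242 / 1222935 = 0.00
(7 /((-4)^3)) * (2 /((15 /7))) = -49 /480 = -0.10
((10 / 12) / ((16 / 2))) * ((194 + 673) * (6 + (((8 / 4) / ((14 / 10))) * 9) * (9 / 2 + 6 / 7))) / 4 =5301705 / 3136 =1690.59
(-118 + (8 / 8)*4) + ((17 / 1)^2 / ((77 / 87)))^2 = 631494543 / 5929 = 106509.45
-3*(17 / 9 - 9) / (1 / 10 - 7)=-640 / 207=-3.09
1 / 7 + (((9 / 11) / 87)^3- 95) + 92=-649234991 / 227232313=-2.86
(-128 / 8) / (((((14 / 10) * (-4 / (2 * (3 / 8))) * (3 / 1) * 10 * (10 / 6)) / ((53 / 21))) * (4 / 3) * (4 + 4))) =159 / 15680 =0.01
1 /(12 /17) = 17 /12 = 1.42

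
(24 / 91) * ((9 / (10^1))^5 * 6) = 531441 / 568750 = 0.93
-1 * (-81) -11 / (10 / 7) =73.30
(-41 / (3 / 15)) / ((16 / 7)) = -1435 / 16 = -89.69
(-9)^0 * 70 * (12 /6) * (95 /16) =3325 /4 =831.25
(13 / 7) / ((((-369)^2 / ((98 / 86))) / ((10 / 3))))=910 / 17564769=0.00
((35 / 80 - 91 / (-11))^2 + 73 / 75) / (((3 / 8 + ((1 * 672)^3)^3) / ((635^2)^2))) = 1161012024772516075 / 2596988627634068570738603886624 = 0.00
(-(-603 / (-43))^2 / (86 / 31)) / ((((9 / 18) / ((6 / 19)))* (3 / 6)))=-135262548 / 1510633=-89.54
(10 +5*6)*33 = 1320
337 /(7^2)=337 /49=6.88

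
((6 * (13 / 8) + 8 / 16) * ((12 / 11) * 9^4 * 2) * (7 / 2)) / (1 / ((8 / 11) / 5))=74697.80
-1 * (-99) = 99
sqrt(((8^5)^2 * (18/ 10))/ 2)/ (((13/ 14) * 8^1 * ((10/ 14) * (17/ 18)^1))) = 6203.22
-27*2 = -54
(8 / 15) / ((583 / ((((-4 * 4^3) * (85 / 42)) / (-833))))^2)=655360 / 1079665225947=0.00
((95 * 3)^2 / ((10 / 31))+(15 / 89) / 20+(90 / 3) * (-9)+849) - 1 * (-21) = 89853513 / 356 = 252397.51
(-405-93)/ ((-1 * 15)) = 166/ 5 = 33.20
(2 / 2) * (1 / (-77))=-1 / 77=-0.01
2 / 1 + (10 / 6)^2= 43 / 9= 4.78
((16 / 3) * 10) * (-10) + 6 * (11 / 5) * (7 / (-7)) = -8198 / 15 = -546.53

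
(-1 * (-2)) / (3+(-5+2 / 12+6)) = 0.48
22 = 22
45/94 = 0.48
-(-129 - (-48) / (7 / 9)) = 471 / 7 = 67.29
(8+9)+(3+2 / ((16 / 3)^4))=655441 / 32768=20.00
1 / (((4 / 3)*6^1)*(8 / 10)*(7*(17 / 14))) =5 / 272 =0.02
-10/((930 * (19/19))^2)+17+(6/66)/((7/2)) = 113388313/6659730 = 17.03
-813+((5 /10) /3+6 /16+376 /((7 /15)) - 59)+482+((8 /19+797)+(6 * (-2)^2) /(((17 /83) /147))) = 1000553177 /54264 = 18438.62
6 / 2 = 3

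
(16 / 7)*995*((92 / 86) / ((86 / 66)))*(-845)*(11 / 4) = -56157043800 / 12943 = -4338796.55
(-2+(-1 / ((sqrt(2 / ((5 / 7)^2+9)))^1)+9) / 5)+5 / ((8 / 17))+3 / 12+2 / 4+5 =647 / 40- sqrt(233) / 35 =15.74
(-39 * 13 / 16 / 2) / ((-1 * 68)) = 507 / 2176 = 0.23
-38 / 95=-2 / 5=-0.40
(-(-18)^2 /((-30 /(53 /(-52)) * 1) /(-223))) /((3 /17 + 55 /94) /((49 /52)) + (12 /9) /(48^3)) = 518134291508736 /170595957935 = 3037.20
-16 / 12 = -4 / 3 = -1.33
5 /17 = 0.29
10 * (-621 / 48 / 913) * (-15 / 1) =2.13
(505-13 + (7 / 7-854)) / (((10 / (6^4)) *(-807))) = 77976 / 1345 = 57.97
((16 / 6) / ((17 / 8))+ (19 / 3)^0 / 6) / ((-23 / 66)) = -1595 / 391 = -4.08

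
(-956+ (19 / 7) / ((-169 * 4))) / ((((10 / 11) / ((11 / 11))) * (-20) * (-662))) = -49761921 / 626516800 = -0.08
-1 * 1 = -1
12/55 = 0.22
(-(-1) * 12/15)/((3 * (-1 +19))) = 2/135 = 0.01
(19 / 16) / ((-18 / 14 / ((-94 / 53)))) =6251 / 3816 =1.64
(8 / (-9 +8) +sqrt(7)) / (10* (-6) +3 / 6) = 16 / 119 - 2* sqrt(7) / 119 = 0.09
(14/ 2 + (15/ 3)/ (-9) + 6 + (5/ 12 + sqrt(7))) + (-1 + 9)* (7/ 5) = 26.71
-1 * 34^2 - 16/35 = -1156.46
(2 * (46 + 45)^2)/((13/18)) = 22932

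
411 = 411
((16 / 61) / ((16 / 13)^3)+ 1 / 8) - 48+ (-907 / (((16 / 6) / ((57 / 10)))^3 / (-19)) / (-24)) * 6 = -5262250157943 / 124928000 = -42122.26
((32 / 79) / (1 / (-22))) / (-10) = 352 / 395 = 0.89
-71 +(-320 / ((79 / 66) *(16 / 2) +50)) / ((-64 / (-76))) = -77.38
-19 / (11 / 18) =-342 / 11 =-31.09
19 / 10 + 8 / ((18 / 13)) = 691 / 90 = 7.68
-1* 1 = -1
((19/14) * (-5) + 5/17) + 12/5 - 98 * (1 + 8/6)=-830947/3570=-232.76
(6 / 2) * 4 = 12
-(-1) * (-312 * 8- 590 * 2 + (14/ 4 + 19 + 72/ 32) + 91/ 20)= -36467/ 10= -3646.70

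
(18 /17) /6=3 /17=0.18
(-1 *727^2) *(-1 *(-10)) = -5285290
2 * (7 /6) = 7 /3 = 2.33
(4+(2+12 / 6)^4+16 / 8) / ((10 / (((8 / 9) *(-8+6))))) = -2096 / 45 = -46.58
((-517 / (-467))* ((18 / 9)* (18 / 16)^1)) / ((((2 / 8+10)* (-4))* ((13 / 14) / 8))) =-0.52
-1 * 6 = -6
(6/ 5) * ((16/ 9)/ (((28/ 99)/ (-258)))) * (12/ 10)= -408672/ 175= -2335.27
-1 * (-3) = 3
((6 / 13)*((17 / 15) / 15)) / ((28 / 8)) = 68 / 6825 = 0.01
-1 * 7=-7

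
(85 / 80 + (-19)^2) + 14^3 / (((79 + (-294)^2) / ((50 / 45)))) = 902214319 / 2491632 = 362.10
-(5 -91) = 86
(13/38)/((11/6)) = 0.19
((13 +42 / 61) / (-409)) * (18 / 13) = -15030 / 324337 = -0.05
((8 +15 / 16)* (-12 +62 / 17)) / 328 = -10153 / 44608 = -0.23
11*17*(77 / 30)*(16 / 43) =178.59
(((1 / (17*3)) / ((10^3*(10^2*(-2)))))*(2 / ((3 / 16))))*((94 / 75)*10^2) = -188 / 1434375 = -0.00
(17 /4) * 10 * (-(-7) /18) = 595 /36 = 16.53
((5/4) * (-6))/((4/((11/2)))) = -165/16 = -10.31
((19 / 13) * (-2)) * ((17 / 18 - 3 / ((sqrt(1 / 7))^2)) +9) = 3781 / 117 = 32.32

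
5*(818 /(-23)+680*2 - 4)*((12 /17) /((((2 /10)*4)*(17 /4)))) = 9111000 /6647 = 1370.69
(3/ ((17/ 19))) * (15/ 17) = 855/ 289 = 2.96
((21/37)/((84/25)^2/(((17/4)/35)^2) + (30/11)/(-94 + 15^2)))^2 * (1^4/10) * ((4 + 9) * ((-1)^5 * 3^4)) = -1118556977762849625/19332667553237076382472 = -0.00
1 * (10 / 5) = 2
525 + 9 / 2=1059 / 2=529.50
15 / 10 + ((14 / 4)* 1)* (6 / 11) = 3.41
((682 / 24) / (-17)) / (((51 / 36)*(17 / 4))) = -1364 / 4913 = -0.28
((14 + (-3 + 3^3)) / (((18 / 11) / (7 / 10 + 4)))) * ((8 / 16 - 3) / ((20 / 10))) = -136.43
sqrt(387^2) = 387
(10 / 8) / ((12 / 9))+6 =111 / 16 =6.94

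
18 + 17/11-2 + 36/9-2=215/11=19.55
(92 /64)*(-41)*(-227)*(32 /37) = 428122 /37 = 11570.86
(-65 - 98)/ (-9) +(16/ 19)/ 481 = 1489801/ 82251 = 18.11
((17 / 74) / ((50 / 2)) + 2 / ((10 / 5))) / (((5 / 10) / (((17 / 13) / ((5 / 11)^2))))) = 3840419 / 300625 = 12.77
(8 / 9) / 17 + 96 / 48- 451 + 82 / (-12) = -139469 / 306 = -455.78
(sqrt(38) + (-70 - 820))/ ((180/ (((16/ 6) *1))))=-356/ 27 + 2 *sqrt(38)/ 135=-13.09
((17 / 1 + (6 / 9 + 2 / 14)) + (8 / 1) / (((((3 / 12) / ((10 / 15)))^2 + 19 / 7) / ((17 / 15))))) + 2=3086816 / 134295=22.99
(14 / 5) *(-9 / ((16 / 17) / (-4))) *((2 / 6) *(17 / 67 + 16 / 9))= 29155 / 402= 72.52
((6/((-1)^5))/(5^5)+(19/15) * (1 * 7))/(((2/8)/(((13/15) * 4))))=17286256/140625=122.92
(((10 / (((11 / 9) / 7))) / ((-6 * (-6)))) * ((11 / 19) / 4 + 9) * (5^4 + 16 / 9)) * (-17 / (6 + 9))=-466538905 / 45144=-10334.46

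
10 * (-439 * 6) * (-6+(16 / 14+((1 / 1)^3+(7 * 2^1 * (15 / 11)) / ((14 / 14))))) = -401257.40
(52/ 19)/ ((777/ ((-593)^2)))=18285748/ 14763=1238.62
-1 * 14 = -14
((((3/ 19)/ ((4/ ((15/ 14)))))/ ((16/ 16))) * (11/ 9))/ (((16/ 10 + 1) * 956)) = 0.00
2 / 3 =0.67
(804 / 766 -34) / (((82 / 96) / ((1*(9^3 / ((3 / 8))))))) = -1177597440 / 15703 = -74991.88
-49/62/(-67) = 49/4154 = 0.01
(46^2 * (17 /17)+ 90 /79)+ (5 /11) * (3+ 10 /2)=1842954 /869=2120.78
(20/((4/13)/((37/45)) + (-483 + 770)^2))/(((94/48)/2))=461760/1862124443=0.00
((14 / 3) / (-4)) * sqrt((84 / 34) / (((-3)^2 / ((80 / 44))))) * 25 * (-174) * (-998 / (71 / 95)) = -962321500 * sqrt(39270) / 39831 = -4787727.56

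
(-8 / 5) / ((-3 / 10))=16 / 3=5.33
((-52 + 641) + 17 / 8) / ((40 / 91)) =430339 / 320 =1344.81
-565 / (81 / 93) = -17515 / 27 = -648.70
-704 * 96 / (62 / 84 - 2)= 2838528 / 53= 53557.13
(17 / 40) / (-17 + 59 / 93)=-1581 / 60880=-0.03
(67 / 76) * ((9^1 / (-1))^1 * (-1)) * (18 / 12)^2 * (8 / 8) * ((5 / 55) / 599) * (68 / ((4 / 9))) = 830331 / 2003056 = 0.41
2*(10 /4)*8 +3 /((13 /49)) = 667 /13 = 51.31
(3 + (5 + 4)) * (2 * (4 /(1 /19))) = 1824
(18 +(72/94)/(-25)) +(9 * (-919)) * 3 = -29134161/1175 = -24795.03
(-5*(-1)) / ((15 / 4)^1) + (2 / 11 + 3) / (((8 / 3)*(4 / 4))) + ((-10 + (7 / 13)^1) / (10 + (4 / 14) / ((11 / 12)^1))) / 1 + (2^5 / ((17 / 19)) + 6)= 1004645495 / 23162568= 43.37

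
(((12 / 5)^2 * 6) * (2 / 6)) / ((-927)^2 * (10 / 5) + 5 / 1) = 288 / 42966575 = 0.00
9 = 9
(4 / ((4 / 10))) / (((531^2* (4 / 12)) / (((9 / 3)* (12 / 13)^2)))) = 160 / 588289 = 0.00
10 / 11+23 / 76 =1013 / 836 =1.21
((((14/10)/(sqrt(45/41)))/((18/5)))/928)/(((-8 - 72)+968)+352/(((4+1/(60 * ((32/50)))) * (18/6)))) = 5411 * sqrt(205)/177635013120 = 0.00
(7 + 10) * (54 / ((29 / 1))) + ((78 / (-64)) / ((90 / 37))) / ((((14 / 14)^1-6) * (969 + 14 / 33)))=46988534239 / 1484382400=31.66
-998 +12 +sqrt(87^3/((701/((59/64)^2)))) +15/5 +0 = -983 +5133*sqrt(60987)/44864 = -954.75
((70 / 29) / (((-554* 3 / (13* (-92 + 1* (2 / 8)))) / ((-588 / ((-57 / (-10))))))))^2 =6694946053022500 / 209655010161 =31933.16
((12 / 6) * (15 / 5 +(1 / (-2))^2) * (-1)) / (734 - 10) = -13 / 1448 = -0.01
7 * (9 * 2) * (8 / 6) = 168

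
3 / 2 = 1.50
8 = 8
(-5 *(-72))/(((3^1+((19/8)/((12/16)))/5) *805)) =2160/17549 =0.12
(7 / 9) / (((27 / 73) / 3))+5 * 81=33316 / 81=411.31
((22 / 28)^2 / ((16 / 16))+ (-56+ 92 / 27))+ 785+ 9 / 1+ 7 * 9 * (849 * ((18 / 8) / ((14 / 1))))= 98834977 / 10584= 9338.15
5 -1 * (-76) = 81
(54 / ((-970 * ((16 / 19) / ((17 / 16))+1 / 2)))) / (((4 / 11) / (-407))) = 39043917 / 809950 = 48.21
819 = 819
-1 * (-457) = 457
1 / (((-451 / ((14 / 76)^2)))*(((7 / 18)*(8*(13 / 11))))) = -63 / 3078608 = -0.00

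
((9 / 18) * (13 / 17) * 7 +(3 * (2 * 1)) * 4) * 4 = 1814 / 17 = 106.71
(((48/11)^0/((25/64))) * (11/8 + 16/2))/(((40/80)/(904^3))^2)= 52394031382649634816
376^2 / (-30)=-70688 / 15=-4712.53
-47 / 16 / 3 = -47 / 48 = -0.98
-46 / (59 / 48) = -2208 / 59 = -37.42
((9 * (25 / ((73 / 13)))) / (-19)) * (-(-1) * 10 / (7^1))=-29250 / 9709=-3.01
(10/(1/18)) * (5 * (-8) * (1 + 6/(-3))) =7200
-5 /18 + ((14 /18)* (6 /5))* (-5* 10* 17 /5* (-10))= 28555 /18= 1586.39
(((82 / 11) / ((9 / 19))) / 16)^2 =606841 / 627264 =0.97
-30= -30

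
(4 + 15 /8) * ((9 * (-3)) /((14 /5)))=-6345 /112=-56.65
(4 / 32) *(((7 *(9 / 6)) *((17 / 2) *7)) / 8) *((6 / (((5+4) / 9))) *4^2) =7497 / 8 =937.12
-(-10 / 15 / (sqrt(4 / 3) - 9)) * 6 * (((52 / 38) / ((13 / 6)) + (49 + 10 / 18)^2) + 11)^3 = -7658805660.45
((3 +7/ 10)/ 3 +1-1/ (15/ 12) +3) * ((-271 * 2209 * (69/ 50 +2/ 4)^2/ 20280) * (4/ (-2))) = 175878342283/ 190125000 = 925.07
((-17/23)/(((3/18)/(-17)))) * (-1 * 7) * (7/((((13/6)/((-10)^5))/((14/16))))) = 44607150000/299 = 149187792.64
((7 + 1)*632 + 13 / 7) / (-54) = -35405 / 378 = -93.66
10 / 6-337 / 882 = 1133 / 882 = 1.28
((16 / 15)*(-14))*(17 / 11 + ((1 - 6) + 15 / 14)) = 5872 / 165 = 35.59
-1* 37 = -37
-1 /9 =-0.11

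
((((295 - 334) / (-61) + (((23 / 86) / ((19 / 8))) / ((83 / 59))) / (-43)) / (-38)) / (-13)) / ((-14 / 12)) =-48594831 / 43933458491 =-0.00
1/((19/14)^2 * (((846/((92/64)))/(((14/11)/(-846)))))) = -7889/5684216472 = -0.00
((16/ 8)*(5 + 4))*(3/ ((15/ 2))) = 36/ 5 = 7.20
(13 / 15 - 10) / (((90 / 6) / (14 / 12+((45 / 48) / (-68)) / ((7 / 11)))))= -3584057 / 5140800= -0.70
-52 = -52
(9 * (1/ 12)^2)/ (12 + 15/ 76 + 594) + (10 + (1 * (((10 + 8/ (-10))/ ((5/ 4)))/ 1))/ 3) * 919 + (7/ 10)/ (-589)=31055892648637/ 2713581900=11444.61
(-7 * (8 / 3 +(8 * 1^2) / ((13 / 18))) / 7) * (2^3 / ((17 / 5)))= -21440 / 663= -32.34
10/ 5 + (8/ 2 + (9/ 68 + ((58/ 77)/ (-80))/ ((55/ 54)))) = 6.12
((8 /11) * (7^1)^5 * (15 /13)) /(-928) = -252105 /16588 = -15.20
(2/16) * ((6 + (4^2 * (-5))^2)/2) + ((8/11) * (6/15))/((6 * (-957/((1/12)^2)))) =4551927431/11369160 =400.37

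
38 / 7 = 5.43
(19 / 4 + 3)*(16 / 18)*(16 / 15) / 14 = 496 / 945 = 0.52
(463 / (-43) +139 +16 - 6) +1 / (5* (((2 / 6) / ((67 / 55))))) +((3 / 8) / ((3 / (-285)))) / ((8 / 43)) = -39747823 / 756800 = -52.52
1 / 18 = 0.06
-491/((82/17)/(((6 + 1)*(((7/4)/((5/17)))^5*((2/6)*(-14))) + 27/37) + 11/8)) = 361126428096629489/14563200000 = 24797189.36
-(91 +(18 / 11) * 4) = -1073 / 11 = -97.55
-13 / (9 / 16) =-208 / 9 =-23.11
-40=-40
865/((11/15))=12975/11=1179.55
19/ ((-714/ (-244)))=2318/ 357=6.49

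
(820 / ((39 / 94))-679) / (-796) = -50599 / 31044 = -1.63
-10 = -10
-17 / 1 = -17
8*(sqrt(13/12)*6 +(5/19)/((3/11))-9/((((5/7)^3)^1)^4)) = -56697220797904/13916015625 +8*sqrt(39) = -4024.28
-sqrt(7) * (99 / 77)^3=-729 * sqrt(7) / 343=-5.62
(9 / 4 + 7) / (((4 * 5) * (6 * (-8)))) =-37 / 3840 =-0.01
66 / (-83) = -66 / 83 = -0.80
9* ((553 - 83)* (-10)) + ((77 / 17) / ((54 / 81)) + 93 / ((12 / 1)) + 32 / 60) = -43130621 / 1020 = -42284.92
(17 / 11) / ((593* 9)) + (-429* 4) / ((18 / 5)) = -27983653 / 58707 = -476.67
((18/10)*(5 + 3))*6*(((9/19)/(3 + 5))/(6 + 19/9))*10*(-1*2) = -17496/1387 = -12.61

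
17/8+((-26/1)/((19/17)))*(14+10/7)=-379627/1064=-356.79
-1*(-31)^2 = -961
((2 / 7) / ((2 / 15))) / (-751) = -0.00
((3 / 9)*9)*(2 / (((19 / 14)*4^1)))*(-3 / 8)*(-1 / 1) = 63 / 152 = 0.41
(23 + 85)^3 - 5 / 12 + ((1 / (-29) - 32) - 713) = 438120359 / 348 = 1258966.55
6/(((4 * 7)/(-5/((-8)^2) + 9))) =1713/896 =1.91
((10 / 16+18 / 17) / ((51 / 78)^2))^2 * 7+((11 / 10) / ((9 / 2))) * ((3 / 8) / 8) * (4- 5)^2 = 2516514746939 / 23172066240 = 108.60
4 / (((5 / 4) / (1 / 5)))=16 / 25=0.64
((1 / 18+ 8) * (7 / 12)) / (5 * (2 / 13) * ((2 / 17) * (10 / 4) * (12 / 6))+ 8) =224315 / 403488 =0.56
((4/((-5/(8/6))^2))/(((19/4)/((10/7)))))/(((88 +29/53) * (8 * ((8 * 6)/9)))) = 212/9362535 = 0.00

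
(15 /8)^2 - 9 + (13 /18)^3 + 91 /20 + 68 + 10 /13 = 206861137 /3032640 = 68.21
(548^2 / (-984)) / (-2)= 18769 / 123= 152.59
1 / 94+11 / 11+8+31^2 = 91181 / 94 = 970.01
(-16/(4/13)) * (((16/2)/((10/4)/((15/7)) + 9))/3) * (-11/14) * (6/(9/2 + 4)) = 54912/7259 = 7.56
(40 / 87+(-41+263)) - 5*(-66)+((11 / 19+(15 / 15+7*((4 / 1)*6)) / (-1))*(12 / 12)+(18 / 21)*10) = 4542892 / 11571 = 392.61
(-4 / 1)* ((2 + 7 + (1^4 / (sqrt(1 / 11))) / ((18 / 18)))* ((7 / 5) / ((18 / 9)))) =-126 / 5 - 14* sqrt(11) / 5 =-34.49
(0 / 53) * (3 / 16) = 0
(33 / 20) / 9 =11 / 60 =0.18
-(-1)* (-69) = -69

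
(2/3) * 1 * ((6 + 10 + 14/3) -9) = 70/9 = 7.78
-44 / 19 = -2.32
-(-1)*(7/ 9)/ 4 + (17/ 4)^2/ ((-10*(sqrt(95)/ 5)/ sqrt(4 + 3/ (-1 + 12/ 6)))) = 7/ 36 - 289*sqrt(665)/ 3040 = -2.26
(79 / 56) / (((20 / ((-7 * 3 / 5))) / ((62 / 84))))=-2449 / 11200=-0.22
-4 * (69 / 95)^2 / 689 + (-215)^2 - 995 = 281250297706 / 6218225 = 45230.00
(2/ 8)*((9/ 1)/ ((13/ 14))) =63/ 26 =2.42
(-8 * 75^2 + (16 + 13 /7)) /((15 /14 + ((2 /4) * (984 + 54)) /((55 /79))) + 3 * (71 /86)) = -744679375 /12400041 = -60.05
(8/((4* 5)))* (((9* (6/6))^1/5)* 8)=144/25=5.76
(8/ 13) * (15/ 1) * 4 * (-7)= -3360/ 13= -258.46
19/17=1.12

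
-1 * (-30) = 30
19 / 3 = 6.33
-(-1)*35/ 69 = 35/ 69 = 0.51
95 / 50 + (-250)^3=-156249981 / 10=-15624998.10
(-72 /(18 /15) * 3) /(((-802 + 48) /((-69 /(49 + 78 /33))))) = -13662 /42601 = -0.32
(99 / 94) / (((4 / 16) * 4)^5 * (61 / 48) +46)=2376 / 106643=0.02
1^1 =1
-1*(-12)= 12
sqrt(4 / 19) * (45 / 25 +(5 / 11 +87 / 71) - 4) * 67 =-15.99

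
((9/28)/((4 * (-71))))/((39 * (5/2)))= -3/258440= -0.00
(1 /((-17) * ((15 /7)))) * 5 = -7 /51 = -0.14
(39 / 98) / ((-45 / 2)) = -13 / 735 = -0.02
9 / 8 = 1.12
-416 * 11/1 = -4576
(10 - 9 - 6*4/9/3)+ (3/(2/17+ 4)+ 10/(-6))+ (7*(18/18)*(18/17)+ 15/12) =167821/21420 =7.83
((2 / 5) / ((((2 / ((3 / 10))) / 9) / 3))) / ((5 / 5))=81 / 50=1.62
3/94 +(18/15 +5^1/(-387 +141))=35021/28905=1.21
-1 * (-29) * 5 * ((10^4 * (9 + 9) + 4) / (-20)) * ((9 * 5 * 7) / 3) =-137028045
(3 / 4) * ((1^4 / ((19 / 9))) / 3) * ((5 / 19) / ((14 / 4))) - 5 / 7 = -3565 / 5054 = -0.71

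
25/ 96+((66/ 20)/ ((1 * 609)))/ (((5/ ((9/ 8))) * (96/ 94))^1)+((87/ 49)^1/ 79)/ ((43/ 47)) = 26523083887/ 92681030400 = 0.29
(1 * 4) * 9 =36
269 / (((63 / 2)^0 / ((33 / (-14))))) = -8877 / 14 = -634.07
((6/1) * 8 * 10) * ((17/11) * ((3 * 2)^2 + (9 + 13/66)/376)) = 151977110/5687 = 26723.60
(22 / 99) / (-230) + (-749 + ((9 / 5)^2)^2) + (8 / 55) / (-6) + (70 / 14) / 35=-7355696596 / 9961875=-738.38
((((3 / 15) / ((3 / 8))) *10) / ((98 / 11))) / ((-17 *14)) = -44 / 17493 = -0.00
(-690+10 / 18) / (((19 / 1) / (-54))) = 37230 / 19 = 1959.47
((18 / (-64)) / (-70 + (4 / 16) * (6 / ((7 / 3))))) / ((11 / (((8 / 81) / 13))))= 7 / 2499354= 0.00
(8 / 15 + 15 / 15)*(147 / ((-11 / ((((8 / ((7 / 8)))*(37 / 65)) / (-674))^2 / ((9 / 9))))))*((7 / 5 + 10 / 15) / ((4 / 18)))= -0.01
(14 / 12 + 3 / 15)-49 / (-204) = 1.61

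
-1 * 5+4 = -1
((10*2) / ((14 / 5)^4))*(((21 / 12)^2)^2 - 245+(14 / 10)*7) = -3686875 / 50176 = -73.48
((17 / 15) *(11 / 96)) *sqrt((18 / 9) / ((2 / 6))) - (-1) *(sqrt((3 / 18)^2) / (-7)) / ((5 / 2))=-1 / 105 + 187 *sqrt(6) / 1440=0.31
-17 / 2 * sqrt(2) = -17 * sqrt(2) / 2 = -12.02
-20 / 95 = -4 / 19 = -0.21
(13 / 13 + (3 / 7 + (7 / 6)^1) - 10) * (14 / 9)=-311 / 27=-11.52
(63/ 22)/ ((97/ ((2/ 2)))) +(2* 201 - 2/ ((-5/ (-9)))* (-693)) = 30909171/ 10670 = 2896.83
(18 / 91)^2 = 324 / 8281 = 0.04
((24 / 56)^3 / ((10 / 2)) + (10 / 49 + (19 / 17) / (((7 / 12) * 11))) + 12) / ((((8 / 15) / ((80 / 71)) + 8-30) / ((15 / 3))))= -596222850 / 207111289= -2.88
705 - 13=692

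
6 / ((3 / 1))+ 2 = 4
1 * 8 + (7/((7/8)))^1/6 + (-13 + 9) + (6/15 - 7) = -1.27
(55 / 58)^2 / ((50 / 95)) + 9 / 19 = 278957 / 127832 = 2.18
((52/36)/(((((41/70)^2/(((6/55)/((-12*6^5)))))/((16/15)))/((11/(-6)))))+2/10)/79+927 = 306718467899/330871230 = 927.00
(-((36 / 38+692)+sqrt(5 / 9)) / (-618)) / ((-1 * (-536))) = sqrt(5) / 993744+6583 / 3146856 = 0.00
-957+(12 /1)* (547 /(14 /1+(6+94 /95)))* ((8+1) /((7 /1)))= -3872793 /6979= -554.92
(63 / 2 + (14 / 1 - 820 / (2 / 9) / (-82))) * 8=724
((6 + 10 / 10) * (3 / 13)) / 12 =7 / 52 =0.13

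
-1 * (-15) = 15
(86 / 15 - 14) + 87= 1181 / 15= 78.73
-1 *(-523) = 523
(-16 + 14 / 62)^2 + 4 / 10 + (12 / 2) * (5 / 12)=2419079 / 9610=251.73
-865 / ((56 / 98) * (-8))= 6055 / 32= 189.22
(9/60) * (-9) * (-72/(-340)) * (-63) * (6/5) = 45927/2125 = 21.61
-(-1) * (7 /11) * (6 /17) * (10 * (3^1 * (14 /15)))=1176 /187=6.29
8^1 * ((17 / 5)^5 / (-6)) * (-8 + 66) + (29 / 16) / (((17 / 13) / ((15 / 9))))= -89592765503 / 2550000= -35134.42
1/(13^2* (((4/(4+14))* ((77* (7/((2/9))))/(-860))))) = -860/91091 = -0.01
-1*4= -4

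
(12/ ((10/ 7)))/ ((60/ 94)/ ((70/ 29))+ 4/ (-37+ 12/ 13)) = 925806/ 16925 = 54.70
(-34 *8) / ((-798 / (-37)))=-5032 / 399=-12.61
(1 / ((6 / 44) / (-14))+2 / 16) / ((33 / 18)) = -2461 / 44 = -55.93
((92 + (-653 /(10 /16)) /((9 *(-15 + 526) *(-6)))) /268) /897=0.00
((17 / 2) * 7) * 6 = 357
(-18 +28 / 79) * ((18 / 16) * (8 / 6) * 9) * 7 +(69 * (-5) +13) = -157961 / 79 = -1999.51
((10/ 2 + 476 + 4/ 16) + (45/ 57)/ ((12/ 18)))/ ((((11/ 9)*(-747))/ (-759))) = 2529885/ 6308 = 401.06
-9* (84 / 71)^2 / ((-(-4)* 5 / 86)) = -1365336 / 25205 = -54.17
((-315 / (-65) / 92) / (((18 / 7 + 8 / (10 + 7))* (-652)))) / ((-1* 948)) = 2499 / 89201966464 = 0.00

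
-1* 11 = -11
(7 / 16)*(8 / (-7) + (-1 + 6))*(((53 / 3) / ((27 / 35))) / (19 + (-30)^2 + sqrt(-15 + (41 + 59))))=1704745 / 40534848 - 1855*sqrt(85) / 40534848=0.04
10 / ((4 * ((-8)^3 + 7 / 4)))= -10 / 2041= -0.00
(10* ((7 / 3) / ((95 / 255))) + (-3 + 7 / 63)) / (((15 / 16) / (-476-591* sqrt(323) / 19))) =-32200832* sqrt(323) / 16245-77805056 / 2565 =-65957.84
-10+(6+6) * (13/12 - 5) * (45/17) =-2285/17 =-134.41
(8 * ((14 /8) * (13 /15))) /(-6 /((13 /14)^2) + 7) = 292.93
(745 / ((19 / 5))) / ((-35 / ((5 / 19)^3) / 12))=-1117500 / 912247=-1.22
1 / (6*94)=1 / 564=0.00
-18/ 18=-1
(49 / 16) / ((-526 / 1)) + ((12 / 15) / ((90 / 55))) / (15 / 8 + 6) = 1342301 / 23859360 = 0.06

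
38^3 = 54872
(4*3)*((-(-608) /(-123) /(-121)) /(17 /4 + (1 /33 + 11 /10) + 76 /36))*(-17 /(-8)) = 930240 /6689683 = 0.14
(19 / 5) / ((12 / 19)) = 6.02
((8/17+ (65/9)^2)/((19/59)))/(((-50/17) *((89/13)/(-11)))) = 611454701/6848550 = 89.28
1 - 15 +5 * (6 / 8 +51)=979 / 4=244.75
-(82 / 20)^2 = -1681 / 100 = -16.81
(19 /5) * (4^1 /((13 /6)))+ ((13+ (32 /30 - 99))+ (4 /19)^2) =-5481914 /70395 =-77.87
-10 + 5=-5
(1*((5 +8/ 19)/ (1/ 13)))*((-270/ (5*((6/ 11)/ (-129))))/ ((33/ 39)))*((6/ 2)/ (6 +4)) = 319097.79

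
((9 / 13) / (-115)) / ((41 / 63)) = -567 / 61295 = -0.01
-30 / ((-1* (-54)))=-5 / 9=-0.56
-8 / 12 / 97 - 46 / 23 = -584 / 291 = -2.01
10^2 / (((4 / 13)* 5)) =65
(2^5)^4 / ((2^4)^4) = 16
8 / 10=4 / 5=0.80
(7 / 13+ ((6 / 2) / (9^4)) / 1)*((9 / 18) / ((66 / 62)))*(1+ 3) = 949964 / 938223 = 1.01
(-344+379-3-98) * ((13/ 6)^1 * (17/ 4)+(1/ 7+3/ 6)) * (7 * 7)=-127435/ 4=-31858.75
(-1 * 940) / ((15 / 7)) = -1316 / 3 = -438.67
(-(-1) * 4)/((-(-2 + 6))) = -1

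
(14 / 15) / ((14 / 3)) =1 / 5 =0.20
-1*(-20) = 20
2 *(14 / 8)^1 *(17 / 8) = 119 / 16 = 7.44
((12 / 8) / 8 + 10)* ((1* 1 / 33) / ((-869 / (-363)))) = 163 / 1264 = 0.13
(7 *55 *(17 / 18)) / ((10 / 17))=22253 / 36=618.14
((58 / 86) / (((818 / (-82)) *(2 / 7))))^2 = 69272329 / 1237210276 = 0.06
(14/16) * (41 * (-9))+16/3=-7621/24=-317.54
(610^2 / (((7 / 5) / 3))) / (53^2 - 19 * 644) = -84.58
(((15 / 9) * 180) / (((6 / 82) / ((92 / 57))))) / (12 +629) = 377200 / 36537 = 10.32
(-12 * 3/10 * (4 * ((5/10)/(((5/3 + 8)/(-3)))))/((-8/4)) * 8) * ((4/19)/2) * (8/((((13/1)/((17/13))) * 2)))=-176256/465595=-0.38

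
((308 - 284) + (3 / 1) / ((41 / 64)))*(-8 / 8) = -1176 / 41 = -28.68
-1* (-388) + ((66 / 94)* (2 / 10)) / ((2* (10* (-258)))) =388.00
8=8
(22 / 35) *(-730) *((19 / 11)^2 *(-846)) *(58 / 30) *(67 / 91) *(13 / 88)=7219746939 / 29645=243540.12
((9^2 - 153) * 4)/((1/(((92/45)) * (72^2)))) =-15261696/5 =-3052339.20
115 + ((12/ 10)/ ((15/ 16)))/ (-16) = 2873/ 25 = 114.92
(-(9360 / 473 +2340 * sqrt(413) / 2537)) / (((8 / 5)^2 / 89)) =-1301625 / 1892 -1301625 * sqrt(413) / 40592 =-1339.62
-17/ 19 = -0.89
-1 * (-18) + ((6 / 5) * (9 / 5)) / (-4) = 17.46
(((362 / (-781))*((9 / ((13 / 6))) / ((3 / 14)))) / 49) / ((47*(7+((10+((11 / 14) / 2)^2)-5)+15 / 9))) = -4378752 / 15512047837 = -0.00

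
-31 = -31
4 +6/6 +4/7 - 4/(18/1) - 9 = -230/63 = -3.65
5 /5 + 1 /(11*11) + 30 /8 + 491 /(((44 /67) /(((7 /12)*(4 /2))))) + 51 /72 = 106206 /121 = 877.74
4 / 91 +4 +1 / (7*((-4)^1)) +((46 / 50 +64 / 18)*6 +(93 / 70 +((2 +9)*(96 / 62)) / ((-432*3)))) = 245082589 / 7616700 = 32.18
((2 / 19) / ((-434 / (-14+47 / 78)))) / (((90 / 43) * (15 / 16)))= 1892 / 1142505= 0.00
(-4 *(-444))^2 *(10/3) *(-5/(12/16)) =-70092800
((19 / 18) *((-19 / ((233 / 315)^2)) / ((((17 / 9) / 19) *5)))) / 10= -27223371 / 3691652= -7.37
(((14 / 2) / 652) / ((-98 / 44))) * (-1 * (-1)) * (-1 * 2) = 11 / 1141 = 0.01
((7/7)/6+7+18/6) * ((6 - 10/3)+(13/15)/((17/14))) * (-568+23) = -2865719/153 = -18730.19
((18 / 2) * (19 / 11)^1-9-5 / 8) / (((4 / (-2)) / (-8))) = 521 / 22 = 23.68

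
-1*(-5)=5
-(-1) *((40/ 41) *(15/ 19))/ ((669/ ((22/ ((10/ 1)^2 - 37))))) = 4400/ 10944171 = 0.00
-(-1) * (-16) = -16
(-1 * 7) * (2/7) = -2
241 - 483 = -242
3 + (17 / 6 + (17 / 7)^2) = 3449 / 294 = 11.73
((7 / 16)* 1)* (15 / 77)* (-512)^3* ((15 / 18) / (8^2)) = -1638400 / 11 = -148945.45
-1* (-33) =33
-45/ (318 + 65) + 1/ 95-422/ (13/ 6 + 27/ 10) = -230601166/ 2656105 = -86.82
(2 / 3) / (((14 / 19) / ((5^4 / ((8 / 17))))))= 201875 / 168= 1201.64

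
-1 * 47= -47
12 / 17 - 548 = -9304 / 17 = -547.29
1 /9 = 0.11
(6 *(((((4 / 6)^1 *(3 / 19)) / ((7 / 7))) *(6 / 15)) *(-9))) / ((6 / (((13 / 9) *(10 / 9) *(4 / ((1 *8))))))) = -52 / 171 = -0.30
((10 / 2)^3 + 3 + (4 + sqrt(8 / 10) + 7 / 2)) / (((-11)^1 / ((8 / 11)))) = -1084 / 121-16 * sqrt(5) / 605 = -9.02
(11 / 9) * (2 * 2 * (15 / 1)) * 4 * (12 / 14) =1760 / 7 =251.43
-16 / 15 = -1.07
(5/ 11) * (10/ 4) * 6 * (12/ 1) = 81.82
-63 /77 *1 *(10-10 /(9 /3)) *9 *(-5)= 2700 /11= 245.45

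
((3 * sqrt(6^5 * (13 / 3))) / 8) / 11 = 27 * sqrt(26) / 22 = 6.26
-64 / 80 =-4 / 5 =-0.80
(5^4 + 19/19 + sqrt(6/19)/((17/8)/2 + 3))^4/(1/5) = 1260327199675904 * sqrt(114)/19827925 + 989596358583656983696/1288815125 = 768512891538.55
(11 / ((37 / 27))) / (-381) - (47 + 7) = -54.02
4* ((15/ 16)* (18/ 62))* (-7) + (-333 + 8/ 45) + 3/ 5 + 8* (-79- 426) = -4887905/ 1116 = -4379.84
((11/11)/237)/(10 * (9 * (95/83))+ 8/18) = 249/6105278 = 0.00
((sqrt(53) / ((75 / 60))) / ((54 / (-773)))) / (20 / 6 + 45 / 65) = -20098 * sqrt(53) / 7065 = -20.71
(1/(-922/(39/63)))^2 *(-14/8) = -169/214221168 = -0.00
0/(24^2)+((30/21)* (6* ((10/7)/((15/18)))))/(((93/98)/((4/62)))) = 960/961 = 1.00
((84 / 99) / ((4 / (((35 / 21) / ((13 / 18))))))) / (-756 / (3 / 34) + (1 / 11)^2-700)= -770 / 14578551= -0.00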